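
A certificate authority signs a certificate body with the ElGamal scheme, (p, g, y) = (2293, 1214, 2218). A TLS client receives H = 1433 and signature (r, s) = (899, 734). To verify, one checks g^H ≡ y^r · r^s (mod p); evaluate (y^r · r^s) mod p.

112

2218^2 = 4919524 ≡ 1039
2218^4 ≡ 1039^2 = 1079521 ≡ 1811
2218^8 ≡ 1811^2 = 3279721 ≡ 731
2218^16 ≡ 731^2 = 534361 ≡ 92
2218^32 ≡ 92^2 = 8464 ≡ 1585
2218^64 ≡ 1585^2 = 2512225 ≡ 1390
2218^128 ≡ 1390^2 = 1932100 ≡ 1394
2218^256 ≡ 1394^2 = 1943236 ≡ 1065
2218^512 ≡ 1065^2 = 1134225 ≡ 1483
899 = 512 + 256 + 128 + 2 + 1, so 2218^899 ≡ 1483·1065·1394·1039·2218 ≡ 110 (mod 2293)
899^2 = 808201 ≡ 1065
899^4 ≡ 1065^2 = 1134225 ≡ 1483
899^8 ≡ 1483^2 = 2199289 ≡ 302
899^16 ≡ 302^2 = 91204 ≡ 1777
899^32 ≡ 1777^2 = 3157729 ≡ 268
899^64 ≡ 268^2 = 71824 ≡ 741
899^128 ≡ 741^2 = 549081 ≡ 1054
899^256 ≡ 1054^2 = 1110916 ≡ 1104
899^512 ≡ 1104^2 = 1218816 ≡ 1233
734 = 512 + 128 + 64 + 16 + 8 + 4 + 2, so 899^734 ≡ 1233·1054·741·1777·302·1483·1065 ≡ 543 (mod 2293)
y^r · r^s ≡ 110·543 = 59730 ≡ 112 (mod 2293)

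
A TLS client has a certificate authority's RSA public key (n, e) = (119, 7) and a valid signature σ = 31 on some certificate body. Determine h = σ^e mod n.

108

Squares mod 119: σ^1≡31, σ^2≡9, σ^4≡81
7 = 4 + 2 + 1, so σ^7 ≡ 81·9·31 ≡ 108 (mod 119)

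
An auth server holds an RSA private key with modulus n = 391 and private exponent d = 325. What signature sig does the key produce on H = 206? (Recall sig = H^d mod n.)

H^2 ≡ 206^2 = 42436 ≡ 208
H^4 ≡ 208^2 = 43264 ≡ 254
H^8 ≡ 254^2 = 64516 ≡ 1
H^16 ≡ 1^2 = 1
H^32 ≡ 1^2 = 1
H^64 ≡ 1^2 = 1
H^128 ≡ 1^2 = 1
H^256 ≡ 1^2 = 1
325 = 256 + 64 + 4 + 1, so H^325 ≡ 1·1·254·206 ≡ 321 (mod 391)

321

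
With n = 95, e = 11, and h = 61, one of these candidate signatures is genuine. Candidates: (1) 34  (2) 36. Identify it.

Candidate 1: 34^2 = 1156 ≡ 16; 34^4 ≡ 16^2 = 256 ≡ 66; 34^8 ≡ 66^2 = 4356 ≡ 81; 11 = 8 + 2 + 1, so 34^11 ≡ 81·16·34 ≡ 79 (mod 95)
Candidate 2: 36^2 = 1296 ≡ 61; 36^4 ≡ 61^2 = 3721 ≡ 16; 36^8 ≡ 16^2 = 256 ≡ 66; 11 = 8 + 2 + 1, so 36^11 ≡ 66·61·36 ≡ 61 (mod 95)
  → matches h = 61

2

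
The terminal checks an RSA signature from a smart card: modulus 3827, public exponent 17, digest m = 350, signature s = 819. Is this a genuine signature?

Squares mod 3827: s^1≡819, s^2≡1036, s^4≡1736, s^8≡1847, s^16≡1552
17 = 16 + 1, so s^17 ≡ 1552·819 ≡ 524 (mod 3827)
The recovered value 524 does not match the digest 350.

forged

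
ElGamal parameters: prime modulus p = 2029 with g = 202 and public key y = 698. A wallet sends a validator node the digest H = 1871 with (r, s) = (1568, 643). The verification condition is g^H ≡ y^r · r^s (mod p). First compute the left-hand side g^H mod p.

106

202^2 = 40804 ≡ 224
202^4 ≡ 224^2 = 50176 ≡ 1480
202^8 ≡ 1480^2 = 2190400 ≡ 1109
202^16 ≡ 1109^2 = 1229881 ≡ 307
202^32 ≡ 307^2 = 94249 ≡ 915
202^64 ≡ 915^2 = 837225 ≡ 1277
202^128 ≡ 1277^2 = 1630729 ≡ 1442
202^256 ≡ 1442^2 = 2079364 ≡ 1668
202^512 ≡ 1668^2 = 2782224 ≡ 465
202^1024 ≡ 465^2 = 216225 ≡ 1151
1871 = 1024 + 512 + 256 + 64 + 8 + 4 + 2 + 1, so 202^1871 ≡ 1151·465·1668·1277·1109·1480·224·202 ≡ 106 (mod 2029)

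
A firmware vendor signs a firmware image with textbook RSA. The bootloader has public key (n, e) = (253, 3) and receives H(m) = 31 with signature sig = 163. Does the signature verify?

sig^2 ≡ 163^2 = 26569 ≡ 4
3 = 2 + 1, so sig^3 ≡ 4·163 ≡ 146 (mod 253)
sig^3 mod 253 = 146, but H(m) = 31.

does not verify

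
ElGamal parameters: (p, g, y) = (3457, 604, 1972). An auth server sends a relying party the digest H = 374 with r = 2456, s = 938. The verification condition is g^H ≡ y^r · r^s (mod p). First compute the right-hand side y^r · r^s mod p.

1458

1972^2 = 3888784 ≡ 3116
1972^4 ≡ 3116^2 = 9709456 ≡ 2200
1972^8 ≡ 2200^2 = 4840000 ≡ 200
1972^16 ≡ 200^2 = 40000 ≡ 1973
1972^32 ≡ 1973^2 = 3892729 ≡ 147
1972^64 ≡ 147^2 = 21609 ≡ 867
1972^128 ≡ 867^2 = 751689 ≡ 1520
1972^256 ≡ 1520^2 = 2310400 ≡ 1124
1972^512 ≡ 1124^2 = 1263376 ≡ 1571
1972^1024 ≡ 1571^2 = 2468041 ≡ 3200
1972^2048 ≡ 3200^2 = 10240000 ≡ 366
2456 = 2048 + 256 + 128 + 16 + 8, so 1972^2456 ≡ 366·1124·1520·1973·200 ≡ 2500 (mod 3457)
2456^2 = 6031936 ≡ 2928
2456^4 ≡ 2928^2 = 8573184 ≡ 3281
2456^8 ≡ 3281^2 = 10764961 ≡ 3320
2456^16 ≡ 3320^2 = 11022400 ≡ 1484
2456^32 ≡ 1484^2 = 2202256 ≡ 147
2456^64 ≡ 147^2 = 21609 ≡ 867
2456^128 ≡ 867^2 = 751689 ≡ 1520
2456^256 ≡ 1520^2 = 2310400 ≡ 1124
2456^512 ≡ 1124^2 = 1263376 ≡ 1571
938 = 512 + 256 + 128 + 32 + 8 + 2, so 2456^938 ≡ 1571·1124·1520·147·3320·2928 ≡ 562 (mod 3457)
y^r · r^s ≡ 2500·562 = 1405000 ≡ 1458 (mod 3457)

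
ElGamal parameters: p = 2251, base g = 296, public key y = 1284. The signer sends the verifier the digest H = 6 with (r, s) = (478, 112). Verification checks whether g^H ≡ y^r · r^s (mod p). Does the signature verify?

Left side g^H mod p:
296^2 = 87616 ≡ 2078
296^4 ≡ 2078^2 = 4318084 ≡ 666
6 = 4 + 2, so 296^6 ≡ 666·2078 ≡ 1834 (mod 2251)
Right side y^r · r^s mod p:
1284^2 = 1648656 ≡ 924
1284^4 ≡ 924^2 = 853776 ≡ 647
1284^8 ≡ 647^2 = 418609 ≡ 2174
1284^16 ≡ 2174^2 = 4726276 ≡ 1427
1284^32 ≡ 1427^2 = 2036329 ≡ 1425
1284^64 ≡ 1425^2 = 2030625 ≡ 223
1284^128 ≡ 223^2 = 49729 ≡ 207
1284^256 ≡ 207^2 = 42849 ≡ 80
478 = 256 + 128 + 64 + 16 + 8 + 4 + 2, so 1284^478 ≡ 80·207·223·1427·2174·647·924 ≡ 1620 (mod 2251)
478^2 = 228484 ≡ 1133
478^4 ≡ 1133^2 = 1283689 ≡ 619
478^8 ≡ 619^2 = 383161 ≡ 491
478^16 ≡ 491^2 = 241081 ≡ 224
478^32 ≡ 224^2 = 50176 ≡ 654
478^64 ≡ 654^2 = 427716 ≡ 26
112 = 64 + 32 + 16, so 478^112 ≡ 26·654·224 ≡ 204 (mod 2251)
1620·204 = 330480 ≡ 1834 (mod 2251)
1834 ≡ 1834 (mod 2251), so the signature is genuine.

verifies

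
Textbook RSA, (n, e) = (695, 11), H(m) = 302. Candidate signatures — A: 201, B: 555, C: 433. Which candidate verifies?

Candidate A: Squares mod 695: 201^1≡201, 201^2≡91, 201^4≡636, 201^8≡6; 11 = 8 + 2 + 1, so 201^11 ≡ 6·91·201 ≡ 631 (mod 695)
Candidate B: Squares mod 695: 555^1≡555, 555^2≡140, 555^4≡140, 555^8≡140; 11 = 8 + 2 + 1, so 555^11 ≡ 140·140·555 ≡ 555 (mod 695)
Candidate C: Squares mod 695: 433^1≡433, 433^2≡534, 433^4≡206, 433^8≡41; 11 = 8 + 2 + 1, so 433^11 ≡ 41·534·433 ≡ 302 (mod 695)
  → matches H(m) = 302

C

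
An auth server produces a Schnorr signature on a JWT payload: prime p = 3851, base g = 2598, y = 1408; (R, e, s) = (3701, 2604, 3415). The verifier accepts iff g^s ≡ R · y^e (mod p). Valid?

g^s mod p:
2598^2 = 6749604 ≡ 2652
2598^4 ≡ 2652^2 = 7033104 ≡ 1178
2598^8 ≡ 1178^2 = 1387684 ≡ 1324
2598^16 ≡ 1324^2 = 1752976 ≡ 771
2598^32 ≡ 771^2 = 594441 ≡ 1387
2598^64 ≡ 1387^2 = 1923769 ≡ 2120
2598^128 ≡ 2120^2 = 4494400 ≡ 283
2598^256 ≡ 283^2 = 80089 ≡ 3069
2598^512 ≡ 3069^2 = 9418761 ≡ 3066
2598^1024 ≡ 3066^2 = 9400356 ≡ 65
2598^2048 ≡ 65^2 = 4225 ≡ 374
3415 = 2048 + 1024 + 256 + 64 + 16 + 4 + 2 + 1, so 2598^3415 ≡ 374·65·3069·2120·771·1178·2652·2598 ≡ 816 (mod 3851)
R · y^e mod p:
1408^2 = 1982464 ≡ 3050
1408^4 ≡ 3050^2 = 9302500 ≡ 2335
1408^8 ≡ 2335^2 = 5452225 ≡ 3060
1408^16 ≡ 3060^2 = 9363600 ≡ 1819
1408^32 ≡ 1819^2 = 3308761 ≡ 752
1408^64 ≡ 752^2 = 565504 ≡ 3258
1408^128 ≡ 3258^2 = 10614564 ≡ 1208
1408^256 ≡ 1208^2 = 1459264 ≡ 3586
1408^512 ≡ 3586^2 = 12859396 ≡ 907
1408^1024 ≡ 907^2 = 822649 ≡ 2386
1408^2048 ≡ 2386^2 = 5692996 ≡ 1218
2604 = 2048 + 512 + 32 + 8 + 4, so 1408^2604 ≡ 1218·907·752·3060·2335 ≡ 1689 (mod 3851)
3701·1689 = 6250989 ≡ 816 (mod 3851)
816 ≡ 816 (mod 3851); signature holds.

yes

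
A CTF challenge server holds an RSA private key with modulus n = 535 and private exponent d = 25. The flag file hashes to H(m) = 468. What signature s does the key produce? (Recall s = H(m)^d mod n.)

253

(H(m))^25 mod 535 = 253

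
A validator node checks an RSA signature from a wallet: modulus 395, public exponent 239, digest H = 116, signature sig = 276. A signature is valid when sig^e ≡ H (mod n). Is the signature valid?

valid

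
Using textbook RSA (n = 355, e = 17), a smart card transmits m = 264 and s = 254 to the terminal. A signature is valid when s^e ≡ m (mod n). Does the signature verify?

s^2 ≡ 254^2 = 64516 ≡ 261
s^4 ≡ 261^2 = 68121 ≡ 316
s^8 ≡ 316^2 = 99856 ≡ 101
s^16 ≡ 101^2 = 10201 ≡ 261
17 = 16 + 1, so s^17 ≡ 261·254 ≡ 264 (mod 355)
s^17 mod 355 = 264 matches m.

verifies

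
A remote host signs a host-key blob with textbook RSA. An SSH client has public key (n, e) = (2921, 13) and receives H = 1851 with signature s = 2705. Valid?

Squares mod 2921: s^1≡2705, s^2≡2841, s^4≡558, s^8≡1738
13 = 8 + 4 + 1, so s^13 ≡ 1738·558·2705 ≡ 1851 (mod 2921)
s^13 mod 2921 = 1851 matches H.

yes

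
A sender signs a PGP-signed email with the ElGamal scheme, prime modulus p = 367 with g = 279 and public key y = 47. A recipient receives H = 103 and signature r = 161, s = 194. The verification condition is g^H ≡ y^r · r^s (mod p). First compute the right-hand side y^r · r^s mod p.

47^2 = 2209 ≡ 7
47^4 ≡ 7^2 = 49
47^8 ≡ 49^2 = 2401 ≡ 199
47^16 ≡ 199^2 = 39601 ≡ 332
47^32 ≡ 332^2 = 110224 ≡ 124
47^64 ≡ 124^2 = 15376 ≡ 329
47^128 ≡ 329^2 = 108241 ≡ 343
161 = 128 + 32 + 1, so 47^161 ≡ 343·124·47 ≡ 322 (mod 367)
161^2 = 25921 ≡ 231
161^4 ≡ 231^2 = 53361 ≡ 146
161^8 ≡ 146^2 = 21316 ≡ 30
161^16 ≡ 30^2 = 900 ≡ 166
161^32 ≡ 166^2 = 27556 ≡ 31
161^64 ≡ 31^2 = 961 ≡ 227
161^128 ≡ 227^2 = 51529 ≡ 149
194 = 128 + 64 + 2, so 161^194 ≡ 149·227·231 ≡ 50 (mod 367)
y^r · r^s ≡ 322·50 = 16100 ≡ 319 (mod 367)

319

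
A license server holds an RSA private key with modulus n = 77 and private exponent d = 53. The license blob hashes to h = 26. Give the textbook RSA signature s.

31

h^2 ≡ 26^2 = 676 ≡ 60
h^4 ≡ 60^2 = 3600 ≡ 58
h^8 ≡ 58^2 = 3364 ≡ 53
h^16 ≡ 53^2 = 2809 ≡ 37
h^32 ≡ 37^2 = 1369 ≡ 60
53 = 32 + 16 + 4 + 1, so h^53 ≡ 60·37·58·26 ≡ 31 (mod 77)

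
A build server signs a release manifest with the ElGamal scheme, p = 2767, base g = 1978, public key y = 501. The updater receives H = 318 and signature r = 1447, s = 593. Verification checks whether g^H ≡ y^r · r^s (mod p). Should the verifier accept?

reject

Left side g^H mod p:
1978^2 = 3912484 ≡ 2713
1978^4 ≡ 2713^2 = 7360369 ≡ 149
1978^8 ≡ 149^2 = 22201 ≡ 65
1978^16 ≡ 65^2 = 4225 ≡ 1458
1978^32 ≡ 1458^2 = 2125764 ≡ 708
1978^64 ≡ 708^2 = 501264 ≡ 437
1978^128 ≡ 437^2 = 190969 ≡ 46
1978^256 ≡ 46^2 = 2116
318 = 256 + 32 + 16 + 8 + 4 + 2, so 1978^318 ≡ 2116·708·1458·65·149·2713 ≡ 2655 (mod 2767)
Right side y^r · r^s mod p:
501^2 = 251001 ≡ 1971
501^4 ≡ 1971^2 = 3884841 ≡ 2740
501^8 ≡ 2740^2 = 7507600 ≡ 729
501^16 ≡ 729^2 = 531441 ≡ 177
501^32 ≡ 177^2 = 31329 ≡ 892
501^64 ≡ 892^2 = 795664 ≡ 1535
501^128 ≡ 1535^2 = 2356225 ≡ 1508
501^256 ≡ 1508^2 = 2274064 ≡ 2357
501^512 ≡ 2357^2 = 5555449 ≡ 2080
501^1024 ≡ 2080^2 = 4326400 ≡ 1579
1447 = 1024 + 256 + 128 + 32 + 4 + 2 + 1, so 501^1447 ≡ 1579·2357·1508·892·2740·1971·501 ≡ 1232 (mod 2767)
1447^2 = 2093809 ≡ 1957
1447^4 ≡ 1957^2 = 3829849 ≡ 321
1447^8 ≡ 321^2 = 103041 ≡ 662
1447^16 ≡ 662^2 = 438244 ≡ 1058
1447^32 ≡ 1058^2 = 1119364 ≡ 1496
1447^64 ≡ 1496^2 = 2238016 ≡ 2280
1447^128 ≡ 2280^2 = 5198400 ≡ 1974
1447^256 ≡ 1974^2 = 3896676 ≡ 740
1447^512 ≡ 740^2 = 547600 ≡ 2501
593 = 512 + 64 + 16 + 1, so 1447^593 ≡ 2501·2280·1058·1447 ≡ 2756 (mod 2767)
1232·2756 = 3395392 ≡ 283 (mod 2767)
2655 ≠ 283, so verification fails.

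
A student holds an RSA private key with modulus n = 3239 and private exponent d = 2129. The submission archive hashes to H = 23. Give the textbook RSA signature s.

H^2129 mod 3239 = 845

845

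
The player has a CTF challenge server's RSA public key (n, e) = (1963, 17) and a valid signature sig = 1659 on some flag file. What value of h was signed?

sig^2 ≡ 1659^2 = 2752281 ≡ 155
sig^4 ≡ 155^2 = 24025 ≡ 469
sig^8 ≡ 469^2 = 219961 ≡ 105
sig^16 ≡ 105^2 = 11025 ≡ 1210
17 = 16 + 1, so sig^17 ≡ 1210·1659 ≡ 1204 (mod 1963)

1204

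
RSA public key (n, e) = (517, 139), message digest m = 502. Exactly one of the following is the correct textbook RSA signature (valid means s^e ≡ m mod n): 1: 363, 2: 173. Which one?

2

Candidate 1: 363^2 = 131769 ≡ 451; 363^4 ≡ 451^2 = 203401 ≡ 220; 363^8 ≡ 220^2 = 48400 ≡ 319; 363^16 ≡ 319^2 = 101761 ≡ 429; 363^32 ≡ 429^2 = 184041 ≡ 506; 363^64 ≡ 506^2 = 256036 ≡ 121; 363^128 ≡ 121^2 = 14641 ≡ 165; 139 = 128 + 8 + 2 + 1, so 363^139 ≡ 165·319·451·363 ≡ 363 (mod 517)
Candidate 2: 173^2 = 29929 ≡ 460; 173^4 ≡ 460^2 = 211600 ≡ 147; 173^8 ≡ 147^2 = 21609 ≡ 412; 173^16 ≡ 412^2 = 169744 ≡ 168; 173^32 ≡ 168^2 = 28224 ≡ 306; 173^64 ≡ 306^2 = 93636 ≡ 59; 173^128 ≡ 59^2 = 3481 ≡ 379; 139 = 128 + 8 + 2 + 1, so 173^139 ≡ 379·412·460·173 ≡ 502 (mod 517)
  → matches m = 502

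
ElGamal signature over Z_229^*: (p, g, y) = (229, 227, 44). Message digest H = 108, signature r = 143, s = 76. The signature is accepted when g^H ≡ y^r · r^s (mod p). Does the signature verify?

verifies

Left side g^H mod p:
227^108 mod 229 = 161
Right side y^r · r^s mod p:
44^143 mod 229 = 161
143^76 mod 229 = 1
161·1 = 161 ≡ 161 (mod 229)
161 ≡ 161 (mod 229), so the signature is genuine.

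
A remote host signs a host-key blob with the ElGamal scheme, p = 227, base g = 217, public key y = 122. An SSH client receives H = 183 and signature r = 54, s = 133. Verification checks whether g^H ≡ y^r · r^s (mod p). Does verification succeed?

passes

Left side g^H mod p:
217^183 mod 227 = 24
Right side y^r · r^s mod p:
122^54 mod 227 = 36
54^133 mod 227 = 152
36·152 = 5472 ≡ 24 (mod 227)
24 ≡ 24 (mod 227), so the signature is genuine.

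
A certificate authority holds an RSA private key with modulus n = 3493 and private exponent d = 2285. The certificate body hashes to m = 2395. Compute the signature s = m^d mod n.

m^2 ≡ 2395^2 = 5736025 ≡ 519
m^4 ≡ 519^2 = 269361 ≡ 400
m^8 ≡ 400^2 = 160000 ≡ 2815
m^16 ≡ 2815^2 = 7924225 ≡ 2101
m^32 ≡ 2101^2 = 4414201 ≡ 2542
m^64 ≡ 2542^2 = 6461764 ≡ 3207
m^128 ≡ 3207^2 = 10284849 ≡ 1457
m^256 ≡ 1457^2 = 2122849 ≡ 2598
m^512 ≡ 2598^2 = 6749604 ≡ 1128
m^1024 ≡ 1128^2 = 1272384 ≡ 932
m^2048 ≡ 932^2 = 868624 ≡ 2360
2285 = 2048 + 128 + 64 + 32 + 8 + 4 + 1, so m^2285 ≡ 2360·1457·3207·2542·2815·400·2395 ≡ 1940 (mod 3493)

1940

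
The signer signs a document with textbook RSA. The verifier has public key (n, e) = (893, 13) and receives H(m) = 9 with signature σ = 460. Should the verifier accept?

accept

σ^2 ≡ 460^2 = 211600 ≡ 852
σ^4 ≡ 852^2 = 725904 ≡ 788
σ^8 ≡ 788^2 = 620944 ≡ 309
13 = 8 + 4 + 1, so σ^13 ≡ 309·788·460 ≡ 9 (mod 893)
9 = H(m), so the signature checks out.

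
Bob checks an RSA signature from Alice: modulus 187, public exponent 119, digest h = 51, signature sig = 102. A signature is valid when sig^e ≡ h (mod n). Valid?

no

Squares mod 187: sig^1≡102, sig^2≡119, sig^4≡136, sig^8≡170, sig^16≡102, sig^32≡119, sig^64≡136
119 = 64 + 32 + 16 + 4 + 2 + 1, so sig^119 ≡ 136·119·102·136·119·102 ≡ 136 (mod 187)
The recovered value 136 does not match the digest 51.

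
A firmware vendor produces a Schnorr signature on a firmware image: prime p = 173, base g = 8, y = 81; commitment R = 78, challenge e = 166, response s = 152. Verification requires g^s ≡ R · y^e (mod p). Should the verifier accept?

reject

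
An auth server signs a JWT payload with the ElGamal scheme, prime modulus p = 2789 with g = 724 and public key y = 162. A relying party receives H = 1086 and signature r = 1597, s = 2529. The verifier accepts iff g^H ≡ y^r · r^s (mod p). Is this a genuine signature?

forged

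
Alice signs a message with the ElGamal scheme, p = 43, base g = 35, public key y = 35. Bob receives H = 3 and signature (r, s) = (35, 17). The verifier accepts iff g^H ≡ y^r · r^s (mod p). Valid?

Left side g^H mod p:
Squares mod 43: 35^1≡35, 35^2≡21
3 = 2 + 1, so 35^3 ≡ 21·35 ≡ 4 (mod 43)
Right side y^r · r^s mod p:
Squares mod 43: 35^1≡35, 35^2≡21, 35^4≡11, 35^8≡35, 35^16≡21, 35^32≡11
35 = 32 + 2 + 1, so 35^35 ≡ 11·21·35 ≡ 1 (mod 43)
Squares mod 43: 35^1≡35, 35^2≡21, 35^4≡11, 35^8≡35, 35^16≡21
17 = 16 + 1, so 35^17 ≡ 21·35 ≡ 4 (mod 43)
1·4 = 4 ≡ 4 (mod 43)
4 ≡ 4 (mod 43), so the signature is genuine.

yes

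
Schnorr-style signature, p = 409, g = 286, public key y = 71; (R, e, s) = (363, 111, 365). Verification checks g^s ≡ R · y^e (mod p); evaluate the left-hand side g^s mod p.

286^365 mod 409 = 256

256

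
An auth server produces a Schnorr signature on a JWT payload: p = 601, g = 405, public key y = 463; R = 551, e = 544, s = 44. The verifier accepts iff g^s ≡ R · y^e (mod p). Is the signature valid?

g^s mod p:
405^44 mod 601 = 3
R · y^e mod p:
463^544 mod 601 = 36
551·36 = 19836 ≡ 3 (mod 601)
3 ≡ 3 (mod 601); signature holds.

valid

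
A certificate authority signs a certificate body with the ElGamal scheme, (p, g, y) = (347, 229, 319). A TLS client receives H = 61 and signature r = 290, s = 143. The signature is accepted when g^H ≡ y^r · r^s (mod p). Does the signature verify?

does not verify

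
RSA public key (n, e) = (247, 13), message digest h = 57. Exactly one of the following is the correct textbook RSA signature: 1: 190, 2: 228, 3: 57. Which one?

Candidate 1: Squares mod 247: 190^1≡190, 190^2≡38, 190^4≡209, 190^8≡209; 13 = 8 + 4 + 1, so 190^13 ≡ 209·209·190 ≡ 190 (mod 247)
Candidate 2: Squares mod 247: 228^1≡228, 228^2≡114, 228^4≡152, 228^8≡133; 13 = 8 + 4 + 1, so 228^13 ≡ 133·152·228 ≡ 228 (mod 247)
Candidate 3: Squares mod 247: 57^1≡57, 57^2≡38, 57^4≡209, 57^8≡209; 13 = 8 + 4 + 1, so 57^13 ≡ 209·209·57 ≡ 57 (mod 247)
  → matches h = 57

3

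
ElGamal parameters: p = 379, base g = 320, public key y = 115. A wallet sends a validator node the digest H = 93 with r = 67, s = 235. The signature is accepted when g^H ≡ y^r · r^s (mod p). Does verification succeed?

passes

Left side g^H mod p:
Squares mod 379: 320^1≡320, 320^2≡70, 320^4≡352, 320^8≡350, 320^16≡83, 320^32≡67, 320^64≡320
93 = 64 + 16 + 8 + 4 + 1, so 320^93 ≡ 320·83·350·352·320 ≡ 93 (mod 379)
Right side y^r · r^s mod p:
Squares mod 379: 115^1≡115, 115^2≡339, 115^4≡84, 115^8≡234, 115^16≡180, 115^32≡185, 115^64≡115
67 = 64 + 2 + 1, so 115^67 ≡ 115·339·115 ≡ 84 (mod 379)
Squares mod 379: 67^1≡67, 67^2≡320, 67^4≡70, 67^8≡352, 67^16≡350, 67^32≡83, 67^64≡67, 67^128≡320
235 = 128 + 64 + 32 + 8 + 2 + 1, so 67^235 ≡ 320·67·83·352·320·67 ≡ 150 (mod 379)
84·150 = 12600 ≡ 93 (mod 379)
93 ≡ 93 (mod 379), so the signature is genuine.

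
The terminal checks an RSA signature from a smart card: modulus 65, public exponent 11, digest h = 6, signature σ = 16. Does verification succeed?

fails

σ^11 mod 65 = 61
The recovered value 61 does not match the digest 6.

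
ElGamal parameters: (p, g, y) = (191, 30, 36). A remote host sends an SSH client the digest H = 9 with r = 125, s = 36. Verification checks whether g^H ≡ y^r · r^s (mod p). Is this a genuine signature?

genuine

Left side g^H mod p:
30^2 = 900 ≡ 136
30^4 ≡ 136^2 = 18496 ≡ 160
30^8 ≡ 160^2 = 25600 ≡ 6
9 = 8 + 1, so 30^9 ≡ 6·30 ≡ 180 (mod 191)
Right side y^r · r^s mod p:
36^2 = 1296 ≡ 150
36^4 ≡ 150^2 = 22500 ≡ 153
36^8 ≡ 153^2 = 23409 ≡ 107
36^16 ≡ 107^2 = 11449 ≡ 180
36^32 ≡ 180^2 = 32400 ≡ 121
36^64 ≡ 121^2 = 14641 ≡ 125
125 = 64 + 32 + 16 + 8 + 4 + 1, so 36^125 ≡ 125·121·180·107·153·36 ≡ 25 (mod 191)
125^2 = 15625 ≡ 154
125^4 ≡ 154^2 = 23716 ≡ 32
125^8 ≡ 32^2 = 1024 ≡ 69
125^16 ≡ 69^2 = 4761 ≡ 177
125^32 ≡ 177^2 = 31329 ≡ 5
36 = 32 + 4, so 125^36 ≡ 5·32 ≡ 160 (mod 191)
25·160 = 4000 ≡ 180 (mod 191)
180 ≡ 180 (mod 191), so the signature is genuine.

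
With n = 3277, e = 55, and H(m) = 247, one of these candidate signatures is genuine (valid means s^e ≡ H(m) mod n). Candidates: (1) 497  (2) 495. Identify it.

2

Candidate 1: 497^55 mod 3277 = 457
Candidate 2: 495^55 mod 3277 = 247
  → matches H(m) = 247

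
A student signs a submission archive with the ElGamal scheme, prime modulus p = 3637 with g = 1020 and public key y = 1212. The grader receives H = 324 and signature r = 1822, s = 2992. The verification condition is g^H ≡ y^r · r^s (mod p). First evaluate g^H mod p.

93

Squares mod 3637: 1020^1≡1020, 1020^2≡218, 1020^4≡243, 1020^8≡857, 1020^16≡3412, 1020^32≡3344, 1020^64≡2198, 1020^128≡1268, 1020^256≡270
324 = 256 + 64 + 4, so 1020^324 ≡ 270·2198·243 ≡ 93 (mod 3637)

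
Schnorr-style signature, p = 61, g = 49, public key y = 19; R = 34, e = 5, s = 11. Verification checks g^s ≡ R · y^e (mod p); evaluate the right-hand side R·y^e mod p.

Squares mod 61: 19^1≡19, 19^2≡56, 19^4≡25
5 = 4 + 1, so 19^5 ≡ 25·19 ≡ 48 (mod 61)
R · y^e ≡ 34·48 = 1632 ≡ 46 (mod 61)

46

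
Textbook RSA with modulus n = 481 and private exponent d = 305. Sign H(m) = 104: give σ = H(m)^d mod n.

(H(m))^2 ≡ 104^2 = 10816 ≡ 234
(H(m))^4 ≡ 234^2 = 54756 ≡ 403
(H(m))^8 ≡ 403^2 = 162409 ≡ 312
(H(m))^16 ≡ 312^2 = 97344 ≡ 182
(H(m))^32 ≡ 182^2 = 33124 ≡ 416
(H(m))^64 ≡ 416^2 = 173056 ≡ 377
(H(m))^128 ≡ 377^2 = 142129 ≡ 234
(H(m))^256 ≡ 234^2 = 54756 ≡ 403
305 = 256 + 32 + 16 + 1, so (H(m))^305 ≡ 403·416·182·104 ≡ 169 (mod 481)

169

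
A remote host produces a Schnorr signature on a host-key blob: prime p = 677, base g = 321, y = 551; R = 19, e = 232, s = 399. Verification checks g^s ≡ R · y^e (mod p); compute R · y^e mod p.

588

551^232 mod 677 = 316
R · y^e ≡ 19·316 = 6004 ≡ 588 (mod 677)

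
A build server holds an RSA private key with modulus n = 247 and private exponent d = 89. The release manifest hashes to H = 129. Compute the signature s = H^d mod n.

H^2 ≡ 129^2 = 16641 ≡ 92
H^4 ≡ 92^2 = 8464 ≡ 66
H^8 ≡ 66^2 = 4356 ≡ 157
H^16 ≡ 157^2 = 24649 ≡ 196
H^32 ≡ 196^2 = 38416 ≡ 131
H^64 ≡ 131^2 = 17161 ≡ 118
89 = 64 + 16 + 8 + 1, so H^89 ≡ 118·196·157·129 ≡ 90 (mod 247)

90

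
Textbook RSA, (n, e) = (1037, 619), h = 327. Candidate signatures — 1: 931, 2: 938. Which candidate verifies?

1

Candidate 1: 931^2 = 866761 ≡ 866; 931^4 ≡ 866^2 = 749956 ≡ 205; 931^8 ≡ 205^2 = 42025 ≡ 545; 931^16 ≡ 545^2 = 297025 ≡ 443; 931^32 ≡ 443^2 = 196249 ≡ 256; 931^64 ≡ 256^2 = 65536 ≡ 205; 931^128 ≡ 205^2 = 42025 ≡ 545; 931^256 ≡ 545^2 = 297025 ≡ 443; 931^512 ≡ 443^2 = 196249 ≡ 256; 619 = 512 + 64 + 32 + 8 + 2 + 1, so 931^619 ≡ 256·205·256·545·866·931 ≡ 327 (mod 1037)
  → matches h = 327
Candidate 2: 938^2 = 879844 ≡ 468; 938^4 ≡ 468^2 = 219024 ≡ 217; 938^8 ≡ 217^2 = 47089 ≡ 424; 938^16 ≡ 424^2 = 179776 ≡ 375; 938^32 ≡ 375^2 = 140625 ≡ 630; 938^64 ≡ 630^2 = 396900 ≡ 766; 938^128 ≡ 766^2 = 586756 ≡ 851; 938^256 ≡ 851^2 = 724201 ≡ 375; 938^512 ≡ 375^2 = 140625 ≡ 630; 619 = 512 + 64 + 32 + 8 + 2 + 1, so 938^619 ≡ 630·766·630·424·468·938 ≡ 313 (mod 1037)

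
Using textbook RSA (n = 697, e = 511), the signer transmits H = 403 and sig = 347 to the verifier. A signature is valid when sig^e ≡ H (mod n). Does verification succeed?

Squares mod 697: sig^1≡347, sig^2≡525, sig^4≡310, sig^8≡611, sig^16≡426, sig^32≡256, sig^64≡18, sig^128≡324, sig^256≡426
511 = 256 + 128 + 64 + 32 + 16 + 8 + 4 + 2 + 1, so sig^511 ≡ 426·324·18·256·426·611·310·525·347 ≡ 294 (mod 697)
294 ≠ 403, so verification fails.

fails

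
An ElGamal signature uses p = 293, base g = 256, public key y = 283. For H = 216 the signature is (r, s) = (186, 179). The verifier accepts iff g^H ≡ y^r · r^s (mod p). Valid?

Left side g^H mod p:
256^2 = 65536 ≡ 197
256^4 ≡ 197^2 = 38809 ≡ 133
256^8 ≡ 133^2 = 17689 ≡ 109
256^16 ≡ 109^2 = 11881 ≡ 161
256^32 ≡ 161^2 = 25921 ≡ 137
256^64 ≡ 137^2 = 18769 ≡ 17
256^128 ≡ 17^2 = 289
216 = 128 + 64 + 16 + 8, so 256^216 ≡ 289·17·161·109 ≡ 57 (mod 293)
Right side y^r · r^s mod p:
283^2 = 80089 ≡ 100
283^4 ≡ 100^2 = 10000 ≡ 38
283^8 ≡ 38^2 = 1444 ≡ 272
283^16 ≡ 272^2 = 73984 ≡ 148
283^32 ≡ 148^2 = 21904 ≡ 222
283^64 ≡ 222^2 = 49284 ≡ 60
283^128 ≡ 60^2 = 3600 ≡ 84
186 = 128 + 32 + 16 + 8 + 2, so 283^186 ≡ 84·222·148·272·100 ≡ 26 (mod 293)
186^2 = 34596 ≡ 22
186^4 ≡ 22^2 = 484 ≡ 191
186^8 ≡ 191^2 = 36481 ≡ 149
186^16 ≡ 149^2 = 22201 ≡ 226
186^32 ≡ 226^2 = 51076 ≡ 94
186^64 ≡ 94^2 = 8836 ≡ 46
186^128 ≡ 46^2 = 2116 ≡ 65
179 = 128 + 32 + 16 + 2 + 1, so 186^179 ≡ 65·94·226·22·186 ≡ 197 (mod 293)
26·197 = 5122 ≡ 141 (mod 293)
57 ≠ 141, so verification fails.

no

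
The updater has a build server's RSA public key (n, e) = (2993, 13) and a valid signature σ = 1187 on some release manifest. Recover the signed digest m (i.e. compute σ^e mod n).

σ^13 mod 2993 = 1320

1320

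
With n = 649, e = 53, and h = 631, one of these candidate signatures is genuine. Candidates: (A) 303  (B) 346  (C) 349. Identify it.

B

Candidate A: Squares mod 649: 303^1≡303, 303^2≡300, 303^4≡438, 303^8≡389, 303^16≡104, 303^32≡432; 53 = 32 + 16 + 4 + 1, so 303^53 ≡ 432·104·438·303 ≡ 18 (mod 649)
Candidate B: Squares mod 649: 346^1≡346, 346^2≡300, 346^4≡438, 346^8≡389, 346^16≡104, 346^32≡432; 53 = 32 + 16 + 4 + 1, so 346^53 ≡ 432·104·438·346 ≡ 631 (mod 649)
  → matches h = 631
Candidate C: Squares mod 649: 349^1≡349, 349^2≡438, 349^4≡389, 349^8≡104, 349^16≡432, 349^32≡361; 53 = 32 + 16 + 4 + 1, so 349^53 ≡ 361·432·389·349 ≡ 325 (mod 649)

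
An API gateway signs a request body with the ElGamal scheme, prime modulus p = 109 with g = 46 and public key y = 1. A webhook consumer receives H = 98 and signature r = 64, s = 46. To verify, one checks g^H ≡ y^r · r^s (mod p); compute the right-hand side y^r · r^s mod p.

45

Squares mod 109: 1^1≡1, 1^2≡1, 1^4≡1, 1^8≡1, 1^16≡1, 1^32≡1, 1^64≡1
1^64 ≡ 1 (mod 109)
Squares mod 109: 64^1≡64, 64^2≡63, 64^4≡45, 64^8≡63, 64^16≡45, 64^32≡63
46 = 32 + 8 + 4 + 2, so 64^46 ≡ 63·63·45·63 ≡ 45 (mod 109)
y^r · r^s ≡ 1·45 = 45 ≡ 45 (mod 109)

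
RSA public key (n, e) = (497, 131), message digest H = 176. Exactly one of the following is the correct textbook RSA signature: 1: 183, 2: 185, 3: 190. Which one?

Candidate 1: 183^131 mod 497 = 176
  → matches H = 176
Candidate 2: 185^131 mod 497 = 89
Candidate 3: 190^131 mod 497 = 162

1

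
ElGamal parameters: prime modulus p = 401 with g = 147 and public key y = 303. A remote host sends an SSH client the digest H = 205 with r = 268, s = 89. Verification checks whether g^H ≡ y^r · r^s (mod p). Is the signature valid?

valid

Left side g^H mod p:
Squares mod 401: 147^1≡147, 147^2≡356, 147^4≡20, 147^8≡400, 147^16≡1, 147^32≡1, 147^64≡1, 147^128≡1
205 = 128 + 64 + 8 + 4 + 1, so 147^205 ≡ 1·1·400·20·147 ≡ 268 (mod 401)
Right side y^r · r^s mod p:
Squares mod 401: 303^1≡303, 303^2≡381, 303^4≡400, 303^8≡1, 303^16≡1, 303^32≡1, 303^64≡1, 303^128≡1, 303^256≡1
268 = 256 + 8 + 4, so 303^268 ≡ 1·1·400 ≡ 400 (mod 401)
Squares mod 401: 268^1≡268, 268^2≡45, 268^4≡20, 268^8≡400, 268^16≡1, 268^32≡1, 268^64≡1
89 = 64 + 16 + 8 + 1, so 268^89 ≡ 1·1·400·268 ≡ 133 (mod 401)
400·133 = 53200 ≡ 268 (mod 401)
268 ≡ 268 (mod 401), so the signature is genuine.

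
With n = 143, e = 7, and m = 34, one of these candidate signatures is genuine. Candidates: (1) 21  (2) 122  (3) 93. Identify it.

2

Candidate 1: Squares mod 143: 21^1≡21, 21^2≡12, 21^4≡1; 7 = 4 + 2 + 1, so 21^7 ≡ 1·12·21 ≡ 109 (mod 143)
Candidate 2: Squares mod 143: 122^1≡122, 122^2≡12, 122^4≡1; 7 = 4 + 2 + 1, so 122^7 ≡ 1·12·122 ≡ 34 (mod 143)
  → matches m = 34
Candidate 3: Squares mod 143: 93^1≡93, 93^2≡69, 93^4≡42; 7 = 4 + 2 + 1, so 93^7 ≡ 42·69·93 ≡ 102 (mod 143)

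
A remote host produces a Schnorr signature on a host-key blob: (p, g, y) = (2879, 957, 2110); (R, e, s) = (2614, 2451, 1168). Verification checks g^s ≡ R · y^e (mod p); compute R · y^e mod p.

2122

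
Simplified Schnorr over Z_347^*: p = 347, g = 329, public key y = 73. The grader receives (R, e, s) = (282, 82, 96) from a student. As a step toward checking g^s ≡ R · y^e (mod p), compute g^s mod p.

154

329^2 = 108241 ≡ 324
329^4 ≡ 324^2 = 104976 ≡ 182
329^8 ≡ 182^2 = 33124 ≡ 159
329^16 ≡ 159^2 = 25281 ≡ 297
329^32 ≡ 297^2 = 88209 ≡ 71
329^64 ≡ 71^2 = 5041 ≡ 183
96 = 64 + 32, so 329^96 ≡ 183·71 ≡ 154 (mod 347)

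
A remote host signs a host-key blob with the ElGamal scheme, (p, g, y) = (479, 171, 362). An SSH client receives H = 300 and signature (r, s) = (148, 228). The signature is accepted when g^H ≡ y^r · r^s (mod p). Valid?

yes

Left side g^H mod p:
171^2 = 29241 ≡ 22
171^4 ≡ 22^2 = 484 ≡ 5
171^8 ≡ 5^2 = 25
171^16 ≡ 25^2 = 625 ≡ 146
171^32 ≡ 146^2 = 21316 ≡ 240
171^64 ≡ 240^2 = 57600 ≡ 120
171^128 ≡ 120^2 = 14400 ≡ 30
171^256 ≡ 30^2 = 900 ≡ 421
300 = 256 + 32 + 8 + 4, so 171^300 ≡ 421·240·25·5 ≡ 207 (mod 479)
Right side y^r · r^s mod p:
362^2 = 131044 ≡ 277
362^4 ≡ 277^2 = 76729 ≡ 89
362^8 ≡ 89^2 = 7921 ≡ 257
362^16 ≡ 257^2 = 66049 ≡ 426
362^32 ≡ 426^2 = 181476 ≡ 414
362^64 ≡ 414^2 = 171396 ≡ 393
362^128 ≡ 393^2 = 154449 ≡ 211
148 = 128 + 16 + 4, so 362^148 ≡ 211·426·89 ≡ 75 (mod 479)
148^2 = 21904 ≡ 349
148^4 ≡ 349^2 = 121801 ≡ 135
148^8 ≡ 135^2 = 18225 ≡ 23
148^16 ≡ 23^2 = 529 ≡ 50
148^32 ≡ 50^2 = 2500 ≡ 105
148^64 ≡ 105^2 = 11025 ≡ 8
148^128 ≡ 8^2 = 64
228 = 128 + 64 + 32 + 4, so 148^228 ≡ 64·8·105·135 ≡ 271 (mod 479)
75·271 = 20325 ≡ 207 (mod 479)
207 ≡ 207 (mod 479), so the signature is genuine.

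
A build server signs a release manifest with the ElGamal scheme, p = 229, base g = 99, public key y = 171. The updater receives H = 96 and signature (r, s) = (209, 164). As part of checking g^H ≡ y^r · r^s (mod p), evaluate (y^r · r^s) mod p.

16

Squares mod 229: 171^1≡171, 171^2≡158, 171^4≡3, 171^8≡9, 171^16≡81, 171^32≡149, 171^64≡217, 171^128≡144
209 = 128 + 64 + 16 + 1, so 171^209 ≡ 144·217·81·171 ≡ 94 (mod 229)
Squares mod 229: 209^1≡209, 209^2≡171, 209^4≡158, 209^8≡3, 209^16≡9, 209^32≡81, 209^64≡149, 209^128≡217
164 = 128 + 32 + 4, so 209^164 ≡ 217·81·158 ≡ 83 (mod 229)
y^r · r^s ≡ 94·83 = 7802 ≡ 16 (mod 229)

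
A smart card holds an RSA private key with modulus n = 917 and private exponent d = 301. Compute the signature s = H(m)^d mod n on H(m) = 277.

Squares mod 917: (H(m))^1≡277, (H(m))^2≡618, (H(m))^4≡452, (H(m))^8≡730, (H(m))^16≡123, (H(m))^32≡457, (H(m))^64≡690, (H(m))^128≡177, (H(m))^256≡151
301 = 256 + 32 + 8 + 4 + 1, so (H(m))^301 ≡ 151·457·730·452·277 ≡ 81 (mod 917)

81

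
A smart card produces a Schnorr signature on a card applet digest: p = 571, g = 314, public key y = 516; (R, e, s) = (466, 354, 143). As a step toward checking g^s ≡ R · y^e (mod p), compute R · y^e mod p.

516^2 = 266256 ≡ 170
516^4 ≡ 170^2 = 28900 ≡ 350
516^8 ≡ 350^2 = 122500 ≡ 306
516^16 ≡ 306^2 = 93636 ≡ 563
516^32 ≡ 563^2 = 316969 ≡ 64
516^64 ≡ 64^2 = 4096 ≡ 99
516^128 ≡ 99^2 = 9801 ≡ 94
516^256 ≡ 94^2 = 8836 ≡ 271
354 = 256 + 64 + 32 + 2, so 516^354 ≡ 271·99·64·170 ≡ 323 (mod 571)
R · y^e ≡ 466·323 = 150518 ≡ 345 (mod 571)

345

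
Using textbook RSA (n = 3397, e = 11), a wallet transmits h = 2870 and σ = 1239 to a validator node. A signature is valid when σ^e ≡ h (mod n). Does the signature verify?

Squares mod 3397: σ^1≡1239, σ^2≡3074, σ^4≡2419, σ^8≡1927
11 = 8 + 2 + 1, so σ^11 ≡ 1927·3074·1239 ≡ 527 (mod 3397)
527 ≠ 2870, so verification fails.

does not verify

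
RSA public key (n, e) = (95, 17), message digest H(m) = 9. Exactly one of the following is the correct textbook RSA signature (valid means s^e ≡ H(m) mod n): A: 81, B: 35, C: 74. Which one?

C

Candidate A: Squares mod 95: 81^1≡81, 81^2≡6, 81^4≡36, 81^8≡61, 81^16≡16; 17 = 16 + 1, so 81^17 ≡ 16·81 ≡ 61 (mod 95)
Candidate B: Squares mod 95: 35^1≡35, 35^2≡85, 35^4≡5, 35^8≡25, 35^16≡55; 17 = 16 + 1, so 35^17 ≡ 55·35 ≡ 25 (mod 95)
Candidate C: Squares mod 95: 74^1≡74, 74^2≡61, 74^4≡16, 74^8≡66, 74^16≡81; 17 = 16 + 1, so 74^17 ≡ 81·74 ≡ 9 (mod 95)
  → matches H(m) = 9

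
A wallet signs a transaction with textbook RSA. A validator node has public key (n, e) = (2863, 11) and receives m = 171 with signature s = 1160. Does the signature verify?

verifies

s^2 ≡ 1160^2 = 1345600 ≡ 2853
s^4 ≡ 2853^2 = 8139609 ≡ 100
s^8 ≡ 100^2 = 10000 ≡ 1411
11 = 8 + 2 + 1, so s^11 ≡ 1411·2853·1160 ≡ 171 (mod 2863)
171 = m, so the signature checks out.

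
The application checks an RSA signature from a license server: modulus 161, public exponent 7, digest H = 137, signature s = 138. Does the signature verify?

Squares mod 161: s^1≡138, s^2≡46, s^4≡23
7 = 4 + 2 + 1, so s^7 ≡ 23·46·138 ≡ 138 (mod 161)
138 ≠ 137, so verification fails.

does not verify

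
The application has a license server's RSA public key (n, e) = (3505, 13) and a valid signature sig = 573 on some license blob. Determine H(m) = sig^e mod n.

1773

sig^2 ≡ 573^2 = 328329 ≡ 2364
sig^4 ≡ 2364^2 = 5588496 ≡ 1526
sig^8 ≡ 1526^2 = 2328676 ≡ 1356
13 = 8 + 4 + 1, so sig^13 ≡ 1356·1526·573 ≡ 1773 (mod 3505)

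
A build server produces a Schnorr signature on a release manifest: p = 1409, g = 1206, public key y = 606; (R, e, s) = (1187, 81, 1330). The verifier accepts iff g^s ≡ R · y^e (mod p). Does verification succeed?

passes

g^s mod p:
1206^2 = 1454436 ≡ 348
1206^4 ≡ 348^2 = 121104 ≡ 1339
1206^8 ≡ 1339^2 = 1792921 ≡ 673
1206^16 ≡ 673^2 = 452929 ≡ 640
1206^32 ≡ 640^2 = 409600 ≡ 990
1206^64 ≡ 990^2 = 980100 ≡ 845
1206^128 ≡ 845^2 = 714025 ≡ 1071
1206^256 ≡ 1071^2 = 1147041 ≡ 115
1206^512 ≡ 115^2 = 13225 ≡ 544
1206^1024 ≡ 544^2 = 295936 ≡ 46
1330 = 1024 + 256 + 32 + 16 + 2, so 1206^1330 ≡ 46·115·990·640·348 ≡ 505 (mod 1409)
R · y^e mod p:
606^2 = 367236 ≡ 896
606^4 ≡ 896^2 = 802816 ≡ 1095
606^8 ≡ 1095^2 = 1199025 ≡ 1375
606^16 ≡ 1375^2 = 1890625 ≡ 1156
606^32 ≡ 1156^2 = 1336336 ≡ 604
606^64 ≡ 604^2 = 364816 ≡ 1294
81 = 64 + 16 + 1, so 606^81 ≡ 1294·1156·606 ≡ 753 (mod 1409)
1187·753 = 893811 ≡ 505 (mod 1409)
505 ≡ 505 (mod 1409); signature holds.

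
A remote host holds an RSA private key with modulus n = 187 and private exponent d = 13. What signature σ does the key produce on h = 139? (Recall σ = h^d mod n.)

46

Squares mod 187: h^1≡139, h^2≡60, h^4≡47, h^8≡152
13 = 8 + 4 + 1, so h^13 ≡ 152·47·139 ≡ 46 (mod 187)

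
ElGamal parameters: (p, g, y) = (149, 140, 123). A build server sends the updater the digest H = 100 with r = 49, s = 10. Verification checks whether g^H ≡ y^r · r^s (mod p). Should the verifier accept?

Left side g^H mod p:
140^2 = 19600 ≡ 81
140^4 ≡ 81^2 = 6561 ≡ 5
140^8 ≡ 5^2 = 25
140^16 ≡ 25^2 = 625 ≡ 29
140^32 ≡ 29^2 = 841 ≡ 96
140^64 ≡ 96^2 = 9216 ≡ 127
100 = 64 + 32 + 4, so 140^100 ≡ 127·96·5 ≡ 19 (mod 149)
Right side y^r · r^s mod p:
123^2 = 15129 ≡ 80
123^4 ≡ 80^2 = 6400 ≡ 142
123^8 ≡ 142^2 = 20164 ≡ 49
123^16 ≡ 49^2 = 2401 ≡ 17
123^32 ≡ 17^2 = 289 ≡ 140
49 = 32 + 16 + 1, so 123^49 ≡ 140·17·123 ≡ 104 (mod 149)
49^2 = 2401 ≡ 17
49^4 ≡ 17^2 = 289 ≡ 140
49^8 ≡ 140^2 = 19600 ≡ 81
10 = 8 + 2, so 49^10 ≡ 81·17 ≡ 36 (mod 149)
104·36 = 3744 ≡ 19 (mod 149)
19 ≡ 19 (mod 149), so the signature is genuine.

accept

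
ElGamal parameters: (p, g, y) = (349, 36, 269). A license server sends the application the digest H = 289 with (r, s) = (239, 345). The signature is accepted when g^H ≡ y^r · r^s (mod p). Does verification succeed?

Left side g^H mod p:
Squares mod 349: 36^1≡36, 36^2≡249, 36^4≡228, 36^8≡332, 36^16≡289, 36^32≡110, 36^64≡234, 36^128≡312, 36^256≡322
289 = 256 + 32 + 1, so 36^289 ≡ 322·110·36 ≡ 223 (mod 349)
Right side y^r · r^s mod p:
Squares mod 349: 269^1≡269, 269^2≡118, 269^4≡313, 269^8≡249, 269^16≡228, 269^32≡332, 269^64≡289, 269^128≡110
239 = 128 + 64 + 32 + 8 + 4 + 2 + 1, so 269^239 ≡ 110·289·332·249·313·118·269 ≡ 263 (mod 349)
Squares mod 349: 239^1≡239, 239^2≡234, 239^4≡312, 239^8≡322, 239^16≡31, 239^32≡263, 239^64≡67, 239^128≡301, 239^256≡210
345 = 256 + 64 + 16 + 8 + 1, so 239^345 ≡ 210·67·31·322·239 ≡ 69 (mod 349)
263·69 = 18147 ≡ 348 (mod 349)
223 ≠ 348, so verification fails.

fails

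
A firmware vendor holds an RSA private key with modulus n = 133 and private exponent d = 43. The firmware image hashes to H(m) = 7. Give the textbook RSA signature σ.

7

(H(m))^2 ≡ 7^2 = 49
(H(m))^4 ≡ 49^2 = 2401 ≡ 7
(H(m))^8 ≡ 7^2 = 49
(H(m))^16 ≡ 49^2 = 2401 ≡ 7
(H(m))^32 ≡ 7^2 = 49
43 = 32 + 8 + 2 + 1, so (H(m))^43 ≡ 49·49·49·7 ≡ 7 (mod 133)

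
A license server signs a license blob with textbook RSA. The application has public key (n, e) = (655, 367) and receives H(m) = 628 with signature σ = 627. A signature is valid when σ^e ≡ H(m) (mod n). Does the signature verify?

σ^2 ≡ 627^2 = 393129 ≡ 129
σ^4 ≡ 129^2 = 16641 ≡ 266
σ^8 ≡ 266^2 = 70756 ≡ 16
σ^16 ≡ 16^2 = 256
σ^32 ≡ 256^2 = 65536 ≡ 36
σ^64 ≡ 36^2 = 1296 ≡ 641
σ^128 ≡ 641^2 = 410881 ≡ 196
σ^256 ≡ 196^2 = 38416 ≡ 426
367 = 256 + 64 + 32 + 8 + 4 + 2 + 1, so σ^367 ≡ 426·641·36·16·266·129·627 ≡ 628 (mod 655)
628 = H(m), so the signature checks out.

verifies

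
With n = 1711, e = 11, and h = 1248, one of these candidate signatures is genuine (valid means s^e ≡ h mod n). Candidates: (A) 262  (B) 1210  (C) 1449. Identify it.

A

Candidate A: Squares mod 1711: 262^1≡262, 262^2≡204, 262^4≡552, 262^8≡146; 11 = 8 + 2 + 1, so 262^11 ≡ 146·204·262 ≡ 1248 (mod 1711)
  → matches h = 1248
Candidate B: Squares mod 1711: 1210^1≡1210, 1210^2≡1195, 1210^4≡1051, 1210^8≡1006; 11 = 8 + 2 + 1, so 1210^11 ≡ 1006·1195·1210 ≡ 229 (mod 1711)
Candidate C: Squares mod 1711: 1449^1≡1449, 1449^2≡204, 1449^4≡552, 1449^8≡146; 11 = 8 + 2 + 1, so 1449^11 ≡ 146·204·1449 ≡ 463 (mod 1711)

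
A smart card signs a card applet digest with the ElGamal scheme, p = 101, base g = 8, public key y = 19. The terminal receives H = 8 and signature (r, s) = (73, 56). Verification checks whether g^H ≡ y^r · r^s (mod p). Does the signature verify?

Left side g^H mod p:
Squares mod 101: 8^1≡8, 8^2≡64, 8^4≡56, 8^8≡5
8^8 ≡ 5 (mod 101)
Right side y^r · r^s mod p:
Squares mod 101: 19^1≡19, 19^2≡58, 19^4≡31, 19^8≡52, 19^16≡78, 19^32≡24, 19^64≡71
73 = 64 + 8 + 1, so 19^73 ≡ 71·52·19 ≡ 54 (mod 101)
Squares mod 101: 73^1≡73, 73^2≡77, 73^4≡71, 73^8≡92, 73^16≡81, 73^32≡97
56 = 32 + 16 + 8, so 73^56 ≡ 97·81·92 ≡ 88 (mod 101)
54·88 = 4752 ≡ 5 (mod 101)
5 ≡ 5 (mod 101), so the signature is genuine.

verifies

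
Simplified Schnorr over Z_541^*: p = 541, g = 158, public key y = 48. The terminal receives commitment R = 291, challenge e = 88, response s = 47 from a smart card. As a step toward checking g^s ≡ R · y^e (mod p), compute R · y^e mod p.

346

Squares mod 541: 48^1≡48, 48^2≡140, 48^4≡124, 48^8≡228, 48^16≡48, 48^32≡140, 48^64≡124
88 = 64 + 16 + 8, so 48^88 ≡ 124·48·228 ≡ 228 (mod 541)
R · y^e ≡ 291·228 = 66348 ≡ 346 (mod 541)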